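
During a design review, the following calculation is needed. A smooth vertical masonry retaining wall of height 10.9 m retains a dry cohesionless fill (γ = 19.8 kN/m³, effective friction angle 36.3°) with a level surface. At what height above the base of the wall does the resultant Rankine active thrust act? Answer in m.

3.63 m

K_a = 0.2563.
The pressure distribution is triangular, so the resultant acts at H/3 above the base = 10.9/3 = 3.633 m.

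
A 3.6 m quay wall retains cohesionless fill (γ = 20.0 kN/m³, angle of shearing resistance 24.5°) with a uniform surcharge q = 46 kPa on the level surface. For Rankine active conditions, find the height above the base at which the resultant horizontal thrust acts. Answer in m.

K_a = 0.4137.
Triangular part P₁ = ½K_aγH² = 53.62 at H/3 = 1.200 m; rectangular part P₂ = K_a q H = 68.51 at H/2 = 1.800 m.
ȳ = (P₁·1.200 + P₂·1.800)/(P₁+P₂) = 1.537 m.

1.54 m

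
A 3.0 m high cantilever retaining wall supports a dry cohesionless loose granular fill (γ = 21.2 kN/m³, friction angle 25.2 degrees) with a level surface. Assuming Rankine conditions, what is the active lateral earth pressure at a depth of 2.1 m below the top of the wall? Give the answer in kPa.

17.9 kPa

K_a = (1 − sin φ)/(1 + sin φ) = 0.4027.
σ_h = K_a γ z = 0.4027 × 21.2 × 2.1 = 17.93 kPa.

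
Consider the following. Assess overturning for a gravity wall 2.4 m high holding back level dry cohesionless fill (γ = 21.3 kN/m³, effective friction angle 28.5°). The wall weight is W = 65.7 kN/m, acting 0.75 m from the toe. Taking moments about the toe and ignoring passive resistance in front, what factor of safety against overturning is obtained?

K_a = tan²(45° − 28.5°/2) = 0.3540.
P_a = ½K_aγH² = 0.5×0.3540×21.3×2.4² = 21.71 kN/m, acting at H/3 = 0.8000 m above the base.
Overturning moment M_o = P_a × H/3 = 21.71 × 0.8000 = 17.37.
Resisting moment M_r = W × 0.75 = 65.7 × 0.75 = 49.28.
FS_overturning = M_r/M_o = 49.28/17.37 = 2.837.

2.84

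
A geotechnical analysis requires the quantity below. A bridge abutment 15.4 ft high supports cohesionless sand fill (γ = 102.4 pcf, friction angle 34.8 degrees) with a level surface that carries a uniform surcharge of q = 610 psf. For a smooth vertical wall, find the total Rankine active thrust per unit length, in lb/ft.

5890 lb/ft

K_a = tan²(45° − φ/2) = 0.2733.
Soil triangle: ½ K_a γ H² = 0.5×0.2733×102.4×15.4² = 3319 lb/ft.
Surcharge rectangle: K_a q H = 0.2733×610×15.4 = 2567 lb/ft.
Total = 3319 + 2567 = 5886 lb/ft.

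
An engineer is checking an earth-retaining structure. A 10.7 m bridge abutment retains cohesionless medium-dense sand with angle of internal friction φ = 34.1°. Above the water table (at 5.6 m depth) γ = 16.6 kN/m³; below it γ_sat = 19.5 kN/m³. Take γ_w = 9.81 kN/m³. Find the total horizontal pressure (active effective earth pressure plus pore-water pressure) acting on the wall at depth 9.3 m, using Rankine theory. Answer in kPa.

K_a = (1 − sin φ)/(1 + sin φ) = 0.2815.
γ' = 19.5 − 9.81 = 9.690 kN/m³.
Effective vertical stress at 9.3 m: σ'_v = 16.6×5.6 + 9.690×3.70 = 128.8 kPa.
σ'_h = K_a σ'_v = 0.2815 × 128.8 = 36.26 kPa; u = γ_w × 3.70 = 36.30 kPa.
Total σ_h = 36.26 + 36.30 = 72.56 kPa.

72.6 kPa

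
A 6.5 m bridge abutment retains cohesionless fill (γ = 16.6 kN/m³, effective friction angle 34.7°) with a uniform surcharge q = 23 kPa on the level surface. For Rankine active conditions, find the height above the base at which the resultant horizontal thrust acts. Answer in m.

K_a = 0.2745.
Triangular part P₁ = ½K_aγH² = 96.25 at H/3 = 2.167 m; rectangular part P₂ = K_a q H = 41.03 at H/2 = 3.250 m.
ȳ = (P₁·2.167 + P₂·3.250)/(P₁+P₂) = 2.490 m.

2.49 m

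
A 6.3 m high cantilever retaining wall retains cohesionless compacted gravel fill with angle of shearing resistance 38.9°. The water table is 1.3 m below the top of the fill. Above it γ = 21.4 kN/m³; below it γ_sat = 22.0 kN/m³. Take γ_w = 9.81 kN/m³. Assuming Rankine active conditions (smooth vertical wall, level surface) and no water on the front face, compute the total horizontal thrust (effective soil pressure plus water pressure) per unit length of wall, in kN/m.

193 kN/m

K_a = tan²(45° − φ/2) = 0.2285.
γ' = 22.0 − 9.81 = 12.19 kN/m³. Depth below WT = 5.0 m.
σ'_h at WT = K_a γ d_w = 6.358 kPa; at base = 6.358 + K_a γ' × 5.0 = 20.29 kPa.
P₁ (0–1.3 m) = ½×6.358×1.3 = 4.132. P₂ (1.3–6.3 m) = ½(6.358+20.29)×5.0 = 66.61.
P_w = ½ γ_w h₂² = 0.5×9.81×5.0² = 122.6. Total = 4.132+66.61+122.6 = 193.4 kN/m.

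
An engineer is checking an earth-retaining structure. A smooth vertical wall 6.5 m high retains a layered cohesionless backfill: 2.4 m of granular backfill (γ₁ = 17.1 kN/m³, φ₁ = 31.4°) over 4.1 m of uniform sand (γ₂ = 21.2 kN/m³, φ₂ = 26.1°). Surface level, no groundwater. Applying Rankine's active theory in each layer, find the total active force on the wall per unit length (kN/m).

K_a1 = tan²(45°−31.4°/2) = 0.3149; K_a2 = tan²(45°−26.1°/2) = 0.3889.
Layer 1: σ at base = K_a1 γ₁ h₁ = 12.92 kPa; P₁ = ½×12.92×2.4 = 15.51.
Layer 2: σ_v at top = γ₁h₁ = 41.04; σ_h top = K_a2×41.04 = 15.96; σ_h base = K_a2×(41.04+21.2×4.1) = 49.77.
P₂ = ½(15.96+49.77)×4.1 = 134.8. Total P_a = 15.51+134.8 = 150.3 kN/m.

150 kN/m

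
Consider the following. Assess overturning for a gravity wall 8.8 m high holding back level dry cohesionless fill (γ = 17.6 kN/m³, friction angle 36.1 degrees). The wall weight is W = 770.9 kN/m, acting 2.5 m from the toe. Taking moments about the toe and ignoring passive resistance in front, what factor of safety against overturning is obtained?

K_a = tan²(45° − 36.1°/2) = 0.2585.
P_a = ½K_aγH² = 0.5×0.2585×17.6×8.8² = 176.2 kN/m, acting at H/3 = 2.933 m above the base.
Overturning moment M_o = P_a × H/3 = 176.2 × 2.933 = 516.7.
Resisting moment M_r = W × 2.5 = 770.9 × 2.5 = 1927.
FS_overturning = M_r/M_o = 1927/516.7 = 3.730.

3.73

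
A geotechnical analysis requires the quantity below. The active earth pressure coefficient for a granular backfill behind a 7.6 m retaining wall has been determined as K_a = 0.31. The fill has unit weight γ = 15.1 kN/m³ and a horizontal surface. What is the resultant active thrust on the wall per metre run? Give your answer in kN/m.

135 kN/m

P = ½ K_a γ H² = 0.5 × 0.31 × 15.1 × 7.6² = 135.2 kN/m.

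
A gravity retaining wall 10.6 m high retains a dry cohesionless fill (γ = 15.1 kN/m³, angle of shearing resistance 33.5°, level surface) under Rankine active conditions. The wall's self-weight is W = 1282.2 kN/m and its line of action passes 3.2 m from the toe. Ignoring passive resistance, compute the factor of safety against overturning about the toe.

K_a = tan²(45° − 33.5°/2) = 0.2887.
P_a = ½K_aγH² = 0.5×0.2887×15.1×10.6² = 244.9 kN/m, acting at H/3 = 3.533 m above the base.
Overturning moment M_o = P_a × H/3 = 244.9 × 3.533 = 865.4.
Resisting moment M_r = W × 3.2 = 1282.2 × 3.2 = 4103.
FS_overturning = M_r/M_o = 4103/865.4 = 4.741.

4.74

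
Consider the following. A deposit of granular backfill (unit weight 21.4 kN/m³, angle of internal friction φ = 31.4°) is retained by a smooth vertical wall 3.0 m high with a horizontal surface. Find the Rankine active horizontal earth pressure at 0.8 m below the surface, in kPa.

K_a = (1 − sin φ)/(1 + sin φ) = 0.3149.
σ_h = K_a γ z = 0.3149 × 21.4 × 0.8 = 5.391 kPa.

5.39 kPa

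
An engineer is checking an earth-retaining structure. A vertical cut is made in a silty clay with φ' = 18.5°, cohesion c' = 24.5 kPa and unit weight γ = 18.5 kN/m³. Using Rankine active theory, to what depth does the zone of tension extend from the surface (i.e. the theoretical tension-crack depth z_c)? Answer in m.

K_a = tan²(45° − 18.5°/2) = 0.5183; √K_a = 0.7199.
The active pressure is zero where K_a γ z = 2c√K_a, so z_c = 2c/(γ√K_a) = 2×24.5/(18.5×0.7199) = 3.679 m.

3.68 m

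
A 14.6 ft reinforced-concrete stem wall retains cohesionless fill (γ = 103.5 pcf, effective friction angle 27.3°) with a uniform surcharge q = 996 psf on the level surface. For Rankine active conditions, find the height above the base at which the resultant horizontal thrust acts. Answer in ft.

6.25 ft

K_a = 0.3711.
Triangular part P₁ = ½K_aγH² = 4094 at H/3 = 4.867 ft; rectangular part P₂ = K_a q H = 5397 at H/2 = 7.300 ft.
ȳ = (P₁·4.867 + P₂·7.300)/(P₁+P₂) = 6.250 ft.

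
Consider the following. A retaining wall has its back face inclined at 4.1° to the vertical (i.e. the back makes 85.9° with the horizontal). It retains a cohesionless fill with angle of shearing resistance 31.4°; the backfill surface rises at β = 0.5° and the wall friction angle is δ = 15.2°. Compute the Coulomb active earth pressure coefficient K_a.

0.317

K_a = sin²(α+φ) / [sin²α · sin(α−δ) · (1 + √{sin(φ+δ)sin(φ−β) / (sin(α−δ)sin(α+β))})²].
With α = 85.9°, φ = 31.4°, δ = 15.2°, β = 0.5°: K_a = 0.3168.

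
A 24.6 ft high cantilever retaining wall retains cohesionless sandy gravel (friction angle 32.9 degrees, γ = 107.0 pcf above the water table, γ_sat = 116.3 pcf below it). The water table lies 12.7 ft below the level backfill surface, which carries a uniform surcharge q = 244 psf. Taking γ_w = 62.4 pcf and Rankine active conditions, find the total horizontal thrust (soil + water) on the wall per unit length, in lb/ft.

14700 lb/ft

K_a = tan²(45° − φ/2) = 0.2960.
γ' = 116.3 − 62.4 = 53.90 pcf. h₂ = H − d_w = 11.9 ft.
σ'_h: at surface K_a·q = 72.23; at WT K_a(q+γd_w) = 474.5; at base K_a(q+γd_w+γ'h₂) = 664.4 psf.
P₁ = ½(72.23+474.5)×12.7 = 3472; P₂ = ½(474.5+664.4)×11.9 = 6776; P_w = ½γ_w h₂² = 4418.
Total = 3472+6776+4418 = 14670 lb/ft.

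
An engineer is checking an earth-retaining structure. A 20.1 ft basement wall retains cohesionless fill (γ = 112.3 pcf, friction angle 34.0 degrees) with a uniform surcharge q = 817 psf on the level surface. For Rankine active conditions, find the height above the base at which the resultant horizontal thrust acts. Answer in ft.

8.11 ft

K_a = 0.2827.
Triangular part P₁ = ½K_aγH² = 6413 at H/3 = 6.700 ft; rectangular part P₂ = K_a q H = 4643 at H/2 = 10.05 ft.
ȳ = (P₁·6.700 + P₂·10.05)/(P₁+P₂) = 8.107 ft.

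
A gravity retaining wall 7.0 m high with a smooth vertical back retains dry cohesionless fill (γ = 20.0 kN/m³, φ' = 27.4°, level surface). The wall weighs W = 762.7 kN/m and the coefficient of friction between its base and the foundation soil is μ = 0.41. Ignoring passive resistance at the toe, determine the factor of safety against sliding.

K_a = tan²(45° − 27.4°/2) = 0.3697.
P_a = ½K_aγH² = 0.5×0.3697×20.0×7.0² = 181.1 kN/m, acting at H/3 = 2.333 m above the base.
FS_sliding = μW / P_a = 0.41×762.7 / 181.1 = 1.726.

1.73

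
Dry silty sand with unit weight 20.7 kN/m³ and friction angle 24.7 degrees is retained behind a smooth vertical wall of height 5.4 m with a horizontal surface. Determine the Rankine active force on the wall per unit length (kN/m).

K_a = tan²(45° − φ/2) = 0.4106.
P_a = ½ K_a γ H² = 0.5 × 0.4106 × 20.7 × 5.4² = 123.9 kN/m.

124 kN/m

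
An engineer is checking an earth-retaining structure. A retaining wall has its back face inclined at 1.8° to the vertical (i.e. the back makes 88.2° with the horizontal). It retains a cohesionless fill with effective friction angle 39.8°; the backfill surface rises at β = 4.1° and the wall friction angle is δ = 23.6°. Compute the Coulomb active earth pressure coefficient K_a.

K_a = sin²(α+φ) / [sin²α · sin(α−δ) · (1 + √{sin(φ+δ)sin(φ−β) / (sin(α−δ)sin(α+β))})²].
With α = 88.2°, φ = 39.8°, δ = 23.6°, β = 4.1°: K_a = 0.2221.

0.222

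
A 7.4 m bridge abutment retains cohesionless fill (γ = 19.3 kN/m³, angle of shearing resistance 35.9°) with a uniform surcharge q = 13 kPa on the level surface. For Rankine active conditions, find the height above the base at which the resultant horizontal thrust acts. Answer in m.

K_a = 0.2607.
Triangular part P₁ = ½K_aγH² = 137.8 at H/3 = 2.467 m; rectangular part P₂ = K_a q H = 25.08 at H/2 = 3.700 m.
ȳ = (P₁·2.467 + P₂·3.700)/(P₁+P₂) = 2.657 m.

2.66 m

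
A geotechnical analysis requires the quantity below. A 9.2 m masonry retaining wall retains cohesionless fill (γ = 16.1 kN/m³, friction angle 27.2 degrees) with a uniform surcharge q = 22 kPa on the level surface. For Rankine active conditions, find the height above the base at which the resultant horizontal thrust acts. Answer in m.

3.42 m

K_a = 0.3726.
Triangular part P₁ = ½K_aγH² = 253.9 at H/3 = 3.067 m; rectangular part P₂ = K_a q H = 75.41 at H/2 = 4.600 m.
ȳ = (P₁·3.067 + P₂·4.600)/(P₁+P₂) = 3.418 m.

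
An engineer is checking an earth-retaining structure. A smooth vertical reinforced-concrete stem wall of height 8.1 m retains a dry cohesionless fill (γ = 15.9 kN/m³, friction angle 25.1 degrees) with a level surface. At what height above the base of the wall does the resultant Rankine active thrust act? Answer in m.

2.70 m

K_a = 0.4043.
The pressure distribution is triangular, so the resultant acts at H/3 above the base = 8.1/3 = 2.700 m.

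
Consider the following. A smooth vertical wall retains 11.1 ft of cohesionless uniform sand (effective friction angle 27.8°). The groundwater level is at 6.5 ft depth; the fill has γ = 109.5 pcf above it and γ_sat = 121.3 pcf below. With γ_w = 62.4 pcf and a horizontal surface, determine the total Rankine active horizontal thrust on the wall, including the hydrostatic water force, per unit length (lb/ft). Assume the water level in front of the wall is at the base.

2920 lb/ft

K_a = tan²(45° − φ/2) = 0.3639.
γ' = 121.3 − 62.4 = 58.90 pcf. Depth below WT = 4.6 ft.
σ'_h at WT = K_a γ d_w = 259.0 psf; at base = 259.0 + K_a γ' × 4.6 = 357.6 psf.
P₁ (0–6.5 ft) = ½×259.0×6.5 = 841.8. P₂ (6.5–11.1 ft) = ½(259.0+357.6)×4.6 = 1418.
P_w = ½ γ_w h₂² = 0.5×62.4×4.6² = 660.2. Total = 841.8+1418+660.2 = 2920 lb/ft.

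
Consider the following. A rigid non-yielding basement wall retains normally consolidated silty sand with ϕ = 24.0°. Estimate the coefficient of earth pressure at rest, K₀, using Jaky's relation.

K₀ = 1 − sin φ' = 1 − sin 24.0° = 0.5933.

0.593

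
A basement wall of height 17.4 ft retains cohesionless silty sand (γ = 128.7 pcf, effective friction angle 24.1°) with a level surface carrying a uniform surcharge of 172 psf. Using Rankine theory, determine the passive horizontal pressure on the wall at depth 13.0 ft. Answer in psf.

K_p = (1 + sin φ)/(1 − sin φ) = 2.380.
σ_v = γz + q = 128.7 × 13.0 + 172 = 1845 psf.
σ_h = K_p σ_v = 2.380 × 1845 = 4392 psf.

4390 psf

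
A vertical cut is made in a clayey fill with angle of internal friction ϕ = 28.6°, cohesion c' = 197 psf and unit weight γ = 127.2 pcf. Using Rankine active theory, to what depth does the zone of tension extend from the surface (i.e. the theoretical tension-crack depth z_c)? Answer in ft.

K_a = tan²(45° − 28.6°/2) = 0.3525; √K_a = 0.5938.
The active pressure is zero where K_a γ z = 2c√K_a, so z_c = 2c/(γ√K_a) = 2×197/(127.2×0.5938) = 5.217 ft.

5.22 ft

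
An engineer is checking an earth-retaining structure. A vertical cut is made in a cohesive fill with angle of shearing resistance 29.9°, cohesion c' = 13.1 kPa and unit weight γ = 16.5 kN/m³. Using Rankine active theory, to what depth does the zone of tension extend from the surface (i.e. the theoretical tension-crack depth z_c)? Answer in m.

K_a = tan²(45° − 29.9°/2) = 0.3347; √K_a = 0.5785.
The active pressure is zero where K_a γ z = 2c√K_a, so z_c = 2c/(γ√K_a) = 2×13.1/(16.5×0.5785) = 2.745 m.

2.74 m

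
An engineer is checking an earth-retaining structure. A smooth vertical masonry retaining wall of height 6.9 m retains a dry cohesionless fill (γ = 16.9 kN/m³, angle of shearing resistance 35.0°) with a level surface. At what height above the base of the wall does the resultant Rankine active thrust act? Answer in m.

2.30 m

K_a = 0.2710.
The pressure distribution is triangular, so the resultant acts at H/3 above the base = 6.9/3 = 2.300 m.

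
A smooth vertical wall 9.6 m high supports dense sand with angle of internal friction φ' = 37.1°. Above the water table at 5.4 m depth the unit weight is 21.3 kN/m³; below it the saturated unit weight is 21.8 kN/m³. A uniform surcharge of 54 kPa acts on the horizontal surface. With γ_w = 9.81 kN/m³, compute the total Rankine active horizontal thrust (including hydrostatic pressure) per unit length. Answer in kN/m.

K_a = tan²(45° − φ/2) = 0.2475.
γ' = 21.8 − 9.81 = 11.99 kN/m³. h₂ = H − d_w = 4.2 m.
σ'_h: at surface K_a·q = 13.36; at WT K_a(q+γd_w) = 41.83; at base K_a(q+γd_w+γ'h₂) = 54.30 kPa.
P₁ = ½(13.36+41.83)×5.4 = 149.0; P₂ = ½(41.83+54.30)×4.2 = 201.9; P_w = ½γ_w h₂² = 86.52.
Total = 149.0+201.9+86.52 = 437.4 kN/m.

437 kN/m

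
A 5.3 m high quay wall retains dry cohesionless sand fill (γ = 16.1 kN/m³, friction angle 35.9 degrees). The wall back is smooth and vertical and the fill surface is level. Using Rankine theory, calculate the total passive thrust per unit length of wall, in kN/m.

K_p = tan²(45° + φ/2) = 3.835.
P_p = ½ K_p γ H² = 0.5 × 3.835 × 16.1 × 5.3² = 867.2 kN/m.

867 kN/m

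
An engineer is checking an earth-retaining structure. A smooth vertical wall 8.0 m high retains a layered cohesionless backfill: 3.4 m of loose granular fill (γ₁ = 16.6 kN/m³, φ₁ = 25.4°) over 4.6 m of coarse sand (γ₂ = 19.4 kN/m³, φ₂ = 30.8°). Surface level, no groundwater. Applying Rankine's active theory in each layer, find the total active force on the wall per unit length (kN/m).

K_a1 = tan²(45°−25.4°/2) = 0.3996; K_a2 = tan²(45°−30.8°/2) = 0.3227.
Layer 1: σ at base = K_a1 γ₁ h₁ = 22.56 kPa; P₁ = ½×22.56×3.4 = 38.35.
Layer 2: σ_v at top = γ₁h₁ = 56.44; σ_h top = K_a2×56.44 = 18.21; σ_h base = K_a2×(56.44+19.4×4.6) = 47.01.
P₂ = ½(18.21+47.01)×4.6 = 150.0. Total P_a = 38.35+150.0 = 188.4 kN/m.

188 kN/m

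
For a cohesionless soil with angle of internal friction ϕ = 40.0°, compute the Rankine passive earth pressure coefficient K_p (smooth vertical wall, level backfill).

K_p = (1 + sin φ)/(1 − sin φ) = tan²(45° + 40.0°/2) = 4.599.

4.60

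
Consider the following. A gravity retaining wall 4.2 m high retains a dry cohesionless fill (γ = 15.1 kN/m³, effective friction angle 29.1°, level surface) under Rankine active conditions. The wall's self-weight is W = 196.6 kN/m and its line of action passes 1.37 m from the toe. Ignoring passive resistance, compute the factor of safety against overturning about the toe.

K_a = tan²(45° − 29.1°/2) = 0.3456.
P_a = ½K_aγH² = 0.5×0.3456×15.1×4.2² = 46.03 kN/m, acting at H/3 = 1.400 m above the base.
Overturning moment M_o = P_a × H/3 = 46.03 × 1.400 = 64.44.
Resisting moment M_r = W × 1.37 = 196.6 × 1.37 = 269.3.
FS_overturning = M_r/M_o = 269.3/64.44 = 4.180.

4.18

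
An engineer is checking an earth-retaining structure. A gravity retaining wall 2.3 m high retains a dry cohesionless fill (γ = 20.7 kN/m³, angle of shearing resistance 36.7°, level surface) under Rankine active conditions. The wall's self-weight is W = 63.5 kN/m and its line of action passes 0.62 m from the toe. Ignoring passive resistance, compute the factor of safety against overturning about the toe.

3.72

K_a = tan²(45° − 36.7°/2) = 0.2519.
P_a = ½K_aγH² = 0.5×0.2519×20.7×2.3² = 13.79 kN/m, acting at H/3 = 0.7667 m above the base.
Overturning moment M_o = P_a × H/3 = 13.79 × 0.7667 = 10.57.
Resisting moment M_r = W × 0.62 = 63.5 × 0.62 = 39.37.
FS_overturning = M_r/M_o = 39.37/10.57 = 3.724.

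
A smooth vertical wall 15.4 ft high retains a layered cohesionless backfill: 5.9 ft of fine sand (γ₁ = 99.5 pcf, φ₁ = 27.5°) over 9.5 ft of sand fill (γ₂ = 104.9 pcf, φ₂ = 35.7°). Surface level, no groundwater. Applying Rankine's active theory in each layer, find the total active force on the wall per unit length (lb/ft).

K_a1 = tan²(45°−27.5°/2) = 0.3682; K_a2 = tan²(45°−35.7°/2) = 0.2630.
Layer 1: σ at base = K_a1 γ₁ h₁ = 216.2 psf; P₁ = ½×216.2×5.9 = 637.7.
Layer 2: σ_v at top = γ₁h₁ = 587.1; σ_h top = K_a2×587.1 = 154.4; σ_h base = K_a2×(587.1+104.9×9.5) = 416.5.
P₂ = ½(154.4+416.5)×9.5 = 2712. Total P_a = 637.7+2712 = 3349 lb/ft.

3350 lb/ft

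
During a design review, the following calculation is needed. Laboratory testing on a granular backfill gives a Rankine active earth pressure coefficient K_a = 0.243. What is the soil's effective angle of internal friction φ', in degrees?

37.5°

K_a = tan²(45° − φ/2) ⇒ 45° − φ/2 = arctan(√0.243) = 26.24°.
φ = 2(45° − 26.24°) = 37.52°.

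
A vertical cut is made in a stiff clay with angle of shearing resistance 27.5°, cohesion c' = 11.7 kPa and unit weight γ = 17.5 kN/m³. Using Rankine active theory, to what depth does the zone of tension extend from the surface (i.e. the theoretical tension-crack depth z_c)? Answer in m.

2.20 m

K_a = tan²(45° − 27.5°/2) = 0.3682; √K_a = 0.6068.
The active pressure is zero where K_a γ z = 2c√K_a, so z_c = 2c/(γ√K_a) = 2×11.7/(17.5×0.6068) = 2.204 m.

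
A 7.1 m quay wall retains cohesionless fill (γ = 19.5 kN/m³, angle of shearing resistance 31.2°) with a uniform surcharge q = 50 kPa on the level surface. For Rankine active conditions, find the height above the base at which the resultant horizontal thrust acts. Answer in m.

2.86 m

K_a = 0.3175.
Triangular part P₁ = ½K_aγH² = 156.1 at H/3 = 2.367 m; rectangular part P₂ = K_a q H = 112.7 at H/2 = 3.550 m.
ȳ = (P₁·2.367 + P₂·3.550)/(P₁+P₂) = 2.863 m.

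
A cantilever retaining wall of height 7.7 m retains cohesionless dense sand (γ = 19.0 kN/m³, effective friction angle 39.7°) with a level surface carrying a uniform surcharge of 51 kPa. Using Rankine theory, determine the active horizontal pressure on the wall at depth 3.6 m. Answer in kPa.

K_a = (1 − sin φ)/(1 + sin φ) = 0.2204.
σ_v = γz + q = 19.0 × 3.6 + 51 = 119.4 kPa.
σ_h = K_a σ_v = 0.2204 × 119.4 = 26.32 kPa.

26.3 kPa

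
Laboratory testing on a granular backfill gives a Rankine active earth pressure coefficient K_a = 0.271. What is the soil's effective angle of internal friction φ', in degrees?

35.0°

K_a = tan²(45° − φ/2) ⇒ 45° − φ/2 = arctan(√0.271) = 27.50°.
φ = 2(45° − 27.50°) = 35.00°.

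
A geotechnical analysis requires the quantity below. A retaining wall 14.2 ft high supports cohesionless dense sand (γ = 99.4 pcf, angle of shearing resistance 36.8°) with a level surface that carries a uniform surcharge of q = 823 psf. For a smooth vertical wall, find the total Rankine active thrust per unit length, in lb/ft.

5440 lb/ft

K_a = tan²(45° − φ/2) = 0.2508.
Soil triangle: ½ K_a γ H² = 0.5×0.2508×99.4×14.2² = 2513 lb/ft.
Surcharge rectangle: K_a q H = 0.2508×823×14.2 = 2931 lb/ft.
Total = 2513 + 2931 = 5444 lb/ft.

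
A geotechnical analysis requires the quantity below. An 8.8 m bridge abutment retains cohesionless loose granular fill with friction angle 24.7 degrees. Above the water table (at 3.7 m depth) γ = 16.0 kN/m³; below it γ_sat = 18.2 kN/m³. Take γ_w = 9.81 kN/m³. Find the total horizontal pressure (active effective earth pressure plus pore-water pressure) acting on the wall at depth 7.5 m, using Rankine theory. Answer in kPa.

74.7 kPa

K_a = (1 − sin φ)/(1 + sin φ) = 0.4106.
γ' = 18.2 − 9.81 = 8.390 kN/m³.
Effective vertical stress at 7.5 m: σ'_v = 16.0×3.7 + 8.390×3.80 = 91.08 kPa.
σ'_h = K_a σ'_v = 0.4106 × 91.08 = 37.40 kPa; u = γ_w × 3.80 = 37.28 kPa.
Total σ_h = 37.40 + 37.28 = 74.67 kPa.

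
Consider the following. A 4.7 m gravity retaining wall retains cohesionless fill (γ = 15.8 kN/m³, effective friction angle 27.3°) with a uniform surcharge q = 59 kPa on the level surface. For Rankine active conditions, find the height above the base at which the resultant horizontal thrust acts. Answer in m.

2.05 m

K_a = 0.3711.
Triangular part P₁ = ½K_aγH² = 64.77 at H/3 = 1.567 m; rectangular part P₂ = K_a q H = 102.9 at H/2 = 2.350 m.
ȳ = (P₁·1.567 + P₂·2.350)/(P₁+P₂) = 2.047 m.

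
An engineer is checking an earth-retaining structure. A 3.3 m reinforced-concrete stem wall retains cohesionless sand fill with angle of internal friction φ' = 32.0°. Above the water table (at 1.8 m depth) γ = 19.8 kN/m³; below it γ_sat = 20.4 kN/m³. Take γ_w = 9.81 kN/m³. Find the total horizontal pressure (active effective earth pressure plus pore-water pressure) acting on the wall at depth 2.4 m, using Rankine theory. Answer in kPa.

K_a = (1 − sin φ)/(1 + sin φ) = 0.3073.
γ' = 20.4 − 9.81 = 10.59 kN/m³.
Effective vertical stress at 2.4 m: σ'_v = 19.8×1.8 + 10.59×0.600 = 41.99 kPa.
σ'_h = K_a σ'_v = 0.3073 × 41.99 = 12.90 kPa; u = γ_w × 0.600 = 5.886 kPa.
Total σ_h = 12.90 + 5.886 = 18.79 kPa.

18.8 kPa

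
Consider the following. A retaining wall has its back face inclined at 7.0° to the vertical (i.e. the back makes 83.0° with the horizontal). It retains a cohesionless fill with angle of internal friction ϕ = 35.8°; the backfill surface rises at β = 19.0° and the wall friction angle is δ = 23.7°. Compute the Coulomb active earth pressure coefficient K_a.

0.380

K_a = sin²(α+φ) / [sin²α · sin(α−δ) · (1 + √{sin(φ+δ)sin(φ−β) / (sin(α−δ)sin(α+β))})²].
With α = 83.0°, φ = 35.8°, δ = 23.7°, β = 19.0°: K_a = 0.3802.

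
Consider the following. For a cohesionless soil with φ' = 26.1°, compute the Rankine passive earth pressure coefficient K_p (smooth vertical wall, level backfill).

K_p = (1 + sin φ)/(1 − sin φ) = tan²(45° + 26.1°/2) = 2.571.

2.57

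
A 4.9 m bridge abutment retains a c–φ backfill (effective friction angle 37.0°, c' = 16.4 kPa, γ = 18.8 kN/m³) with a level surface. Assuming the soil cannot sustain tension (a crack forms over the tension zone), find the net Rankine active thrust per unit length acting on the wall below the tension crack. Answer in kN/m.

4.58 kN/m

K_a = 0.2486; √K_a = 0.4986.
Tension-crack depth z_c = 2c/(γ√K_a) = 2×16.4/(18.8×0.4986) = 3.499 m.
σ_a at base = K_a γ H − 2c√K_a = 0.2486×18.8×4.9 − 2×16.4×0.4986 = 6.546 kPa.
P_a = ½ × 6.546 × (H − z_c) = 0.5×6.546×1.401 = 4.585 kN/m.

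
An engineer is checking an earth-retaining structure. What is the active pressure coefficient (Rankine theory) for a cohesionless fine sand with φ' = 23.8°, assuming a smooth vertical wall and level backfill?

K_a = tan²(45° − φ/2) = tan²(33.10°) = 0.4250.

0.425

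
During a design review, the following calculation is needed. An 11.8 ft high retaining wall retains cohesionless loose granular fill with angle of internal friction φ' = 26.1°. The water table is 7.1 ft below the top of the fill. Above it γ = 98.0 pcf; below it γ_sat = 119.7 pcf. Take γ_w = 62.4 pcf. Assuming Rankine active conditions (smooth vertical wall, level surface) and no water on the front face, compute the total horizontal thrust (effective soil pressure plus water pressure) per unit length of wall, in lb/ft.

K_a = tan²(45° − φ/2) = 0.3889.
γ' = 119.7 − 62.4 = 57.30 pcf. Depth below WT = 4.7 ft.
σ'_h at WT = K_a γ d_w = 270.6 psf; at base = 270.6 + K_a γ' × 4.7 = 375.4 psf.
P₁ (0–7.1 ft) = ½×270.6×7.1 = 960.7. P₂ (7.1–11.8 ft) = ½(270.6+375.4)×4.7 = 1518.
P_w = ½ γ_w h₂² = 0.5×62.4×4.7² = 689.2. Total = 960.7+1518+689.2 = 3168 lb/ft.

3170 lb/ft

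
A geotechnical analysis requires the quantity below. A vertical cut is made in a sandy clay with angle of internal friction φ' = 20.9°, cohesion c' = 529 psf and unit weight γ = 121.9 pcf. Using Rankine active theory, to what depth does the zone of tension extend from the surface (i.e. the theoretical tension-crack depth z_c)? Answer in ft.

12.6 ft

K_a = tan²(45° − 20.9°/2) = 0.4741; √K_a = 0.6886.
The active pressure is zero where K_a γ z = 2c√K_a, so z_c = 2c/(γ√K_a) = 2×529/(121.9×0.6886) = 12.60 ft.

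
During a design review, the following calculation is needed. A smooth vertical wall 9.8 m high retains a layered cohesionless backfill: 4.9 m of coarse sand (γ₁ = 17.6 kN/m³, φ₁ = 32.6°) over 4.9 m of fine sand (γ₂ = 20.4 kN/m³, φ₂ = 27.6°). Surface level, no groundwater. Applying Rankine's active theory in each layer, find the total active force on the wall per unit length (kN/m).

308 kN/m

K_a1 = tan²(45°−32.6°/2) = 0.2997; K_a2 = tan²(45°−27.6°/2) = 0.3668.
Layer 1: σ at base = K_a1 γ₁ h₁ = 25.85 kPa; P₁ = ½×25.85×4.9 = 63.33.
Layer 2: σ_v at top = γ₁h₁ = 86.24; σ_h top = K_a2×86.24 = 31.63; σ_h base = K_a2×(86.24+20.4×4.9) = 68.29.
P₂ = ½(31.63+68.29)×4.9 = 244.8. Total P_a = 63.33+244.8 = 308.1 kN/m.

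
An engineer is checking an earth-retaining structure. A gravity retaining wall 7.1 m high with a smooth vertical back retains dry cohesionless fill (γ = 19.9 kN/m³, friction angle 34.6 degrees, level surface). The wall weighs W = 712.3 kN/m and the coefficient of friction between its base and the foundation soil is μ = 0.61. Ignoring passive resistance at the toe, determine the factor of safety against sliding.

3.14

K_a = tan²(45° − 34.6°/2) = 0.2756.
P_a = ½K_aγH² = 0.5×0.2756×19.9×7.1² = 138.3 kN/m, acting at H/3 = 2.367 m above the base.
FS_sliding = μW / P_a = 0.61×712.3 / 138.3 = 3.143.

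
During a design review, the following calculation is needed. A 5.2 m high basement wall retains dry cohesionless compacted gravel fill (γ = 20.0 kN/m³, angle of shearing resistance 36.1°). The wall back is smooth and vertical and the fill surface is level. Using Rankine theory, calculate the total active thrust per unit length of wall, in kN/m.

K_a = tan²(45° − φ/2) = 0.2585.
P_a = ½ K_a γ H² = 0.5 × 0.2585 × 20.0 × 5.2² = 69.90 kN/m.

69.9 kN/m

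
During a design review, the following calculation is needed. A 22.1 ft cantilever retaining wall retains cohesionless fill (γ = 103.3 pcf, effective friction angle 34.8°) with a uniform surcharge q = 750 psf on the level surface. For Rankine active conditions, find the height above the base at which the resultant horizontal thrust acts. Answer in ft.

K_a = 0.2733.
Triangular part P₁ = ½K_aγH² = 6895 at H/3 = 7.367 ft; rectangular part P₂ = K_a q H = 4530 at H/2 = 11.05 ft.
ȳ = (P₁·7.367 + P₂·11.05)/(P₁+P₂) = 8.827 ft.

8.83 ft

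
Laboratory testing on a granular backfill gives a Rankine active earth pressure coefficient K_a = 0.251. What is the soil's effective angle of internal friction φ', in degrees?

K_a = tan²(45° − φ/2) ⇒ 45° − φ/2 = arctan(√0.251) = 26.61°.
φ = 2(45° − 26.61°) = 36.78°.

36.8°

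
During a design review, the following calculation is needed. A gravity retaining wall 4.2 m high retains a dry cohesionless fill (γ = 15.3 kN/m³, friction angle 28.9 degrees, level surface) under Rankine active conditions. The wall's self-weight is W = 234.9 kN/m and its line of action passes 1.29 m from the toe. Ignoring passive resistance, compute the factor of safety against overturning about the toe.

4.60

K_a = tan²(45° − 28.9°/2) = 0.3484.
P_a = ½K_aγH² = 0.5×0.3484×15.3×4.2² = 47.01 kN/m, acting at H/3 = 1.400 m above the base.
Overturning moment M_o = P_a × H/3 = 47.01 × 1.400 = 65.81.
Resisting moment M_r = W × 1.29 = 234.9 × 1.29 = 303.0.
FS_overturning = M_r/M_o = 303.0/65.81 = 4.604.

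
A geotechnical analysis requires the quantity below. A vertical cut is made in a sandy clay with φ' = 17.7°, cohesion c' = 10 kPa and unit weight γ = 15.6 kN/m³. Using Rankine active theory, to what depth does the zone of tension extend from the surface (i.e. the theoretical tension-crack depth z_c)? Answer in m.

1.75 m

K_a = tan²(45° − 17.7°/2) = 0.5337; √K_a = 0.7306.
The active pressure is zero where K_a γ z = 2c√K_a, so z_c = 2c/(γ√K_a) = 2×10/(15.6×0.7306) = 1.755 m.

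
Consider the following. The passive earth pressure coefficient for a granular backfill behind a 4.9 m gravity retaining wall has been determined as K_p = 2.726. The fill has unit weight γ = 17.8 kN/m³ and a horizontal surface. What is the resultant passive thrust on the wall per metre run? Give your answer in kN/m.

583 kN/m

P = ½ K_p γ H² = 0.5 × 2.726 × 17.8 × 4.9² = 582.5 kN/m.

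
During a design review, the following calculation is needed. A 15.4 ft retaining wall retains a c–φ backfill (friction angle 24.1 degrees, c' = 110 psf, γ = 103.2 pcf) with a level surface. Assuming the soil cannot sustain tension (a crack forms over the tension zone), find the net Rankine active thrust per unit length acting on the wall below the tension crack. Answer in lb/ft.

K_a = 0.4201; √K_a = 0.6482.
Tension-crack depth z_c = 2c/(γ√K_a) = 2×110/(103.2×0.6482) = 3.289 ft.
σ_a at base = K_a γ H − 2c√K_a = 0.4201×103.2×15.4 − 2×110×0.6482 = 525.1 psf.
P_a = ½ × 525.1 × (H − z_c) = 0.5×525.1×12.11 = 3180 lb/ft.

3180 lb/ft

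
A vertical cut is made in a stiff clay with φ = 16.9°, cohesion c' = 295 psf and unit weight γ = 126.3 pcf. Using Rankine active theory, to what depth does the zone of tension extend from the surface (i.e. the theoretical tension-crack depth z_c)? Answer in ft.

K_a = tan²(45° − 16.9°/2) = 0.5495; √K_a = 0.7413.
The active pressure is zero where K_a γ z = 2c√K_a, so z_c = 2c/(γ√K_a) = 2×295/(126.3×0.7413) = 6.302 ft.

6.30 ft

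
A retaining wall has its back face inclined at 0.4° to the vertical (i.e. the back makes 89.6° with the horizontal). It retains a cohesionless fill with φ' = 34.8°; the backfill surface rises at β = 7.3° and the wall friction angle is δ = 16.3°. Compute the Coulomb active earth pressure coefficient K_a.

K_a = sin²(α+φ) / [sin²α · sin(α−δ) · (1 + √{sin(φ+δ)sin(φ−β) / (sin(α−δ)sin(α+β))})²].
With α = 89.6°, φ = 34.8°, δ = 16.3°, β = 7.3°: K_a = 0.2726.

0.273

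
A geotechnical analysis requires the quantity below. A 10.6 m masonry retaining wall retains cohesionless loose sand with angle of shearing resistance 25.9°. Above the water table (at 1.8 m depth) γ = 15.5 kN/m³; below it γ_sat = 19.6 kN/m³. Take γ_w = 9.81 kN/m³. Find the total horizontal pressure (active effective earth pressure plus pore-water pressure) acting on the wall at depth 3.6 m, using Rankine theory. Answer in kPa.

35.5 kPa

K_a = (1 − sin φ)/(1 + sin φ) = 0.3920.
γ' = 19.6 − 9.81 = 9.790 kN/m³.
Effective vertical stress at 3.6 m: σ'_v = 15.5×1.8 + 9.790×1.80 = 45.52 kPa.
σ'_h = K_a σ'_v = 0.3920 × 45.52 = 17.84 kPa; u = γ_w × 1.80 = 17.66 kPa.
Total σ_h = 17.84 + 17.66 = 35.50 kPa.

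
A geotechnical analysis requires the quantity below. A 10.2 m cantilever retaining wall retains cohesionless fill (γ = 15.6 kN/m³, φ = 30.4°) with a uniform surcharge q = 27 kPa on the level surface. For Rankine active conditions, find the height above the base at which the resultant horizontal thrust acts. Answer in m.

K_a = 0.3280.
Triangular part P₁ = ½K_aγH² = 266.2 at H/3 = 3.400 m; rectangular part P₂ = K_a q H = 90.33 at H/2 = 5.100 m.
ȳ = (P₁·3.400 + P₂·5.100)/(P₁+P₂) = 3.831 m.

3.83 m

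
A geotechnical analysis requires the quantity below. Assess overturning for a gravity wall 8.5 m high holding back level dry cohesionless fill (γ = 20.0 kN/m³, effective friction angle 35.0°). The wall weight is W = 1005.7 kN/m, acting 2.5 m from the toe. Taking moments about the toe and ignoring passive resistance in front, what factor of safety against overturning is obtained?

K_a = tan²(45° − 35.0°/2) = 0.2710.
P_a = ½K_aγH² = 0.5×0.2710×20.0×8.5² = 195.8 kN/m, acting at H/3 = 2.833 m above the base.
Overturning moment M_o = P_a × H/3 = 195.8 × 2.833 = 554.7.
Resisting moment M_r = W × 2.5 = 1005.7 × 2.5 = 2514.
FS_overturning = M_r/M_o = 2514/554.7 = 4.532.

4.53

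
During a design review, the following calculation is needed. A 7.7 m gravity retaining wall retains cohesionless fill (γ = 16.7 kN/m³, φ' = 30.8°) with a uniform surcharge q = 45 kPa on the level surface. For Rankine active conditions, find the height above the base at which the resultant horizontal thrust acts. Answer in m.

3.10 m

K_a = 0.3227.
Triangular part P₁ = ½K_aγH² = 159.8 at H/3 = 2.567 m; rectangular part P₂ = K_a q H = 111.8 at H/2 = 3.850 m.
ȳ = (P₁·2.567 + P₂·3.850)/(P₁+P₂) = 3.095 m.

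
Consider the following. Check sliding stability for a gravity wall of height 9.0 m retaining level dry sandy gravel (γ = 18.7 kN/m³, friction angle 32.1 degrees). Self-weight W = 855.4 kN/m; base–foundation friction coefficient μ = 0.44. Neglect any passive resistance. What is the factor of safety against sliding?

K_a = tan²(45° − 32.1°/2) = 0.3060.
P_a = ½K_aγH² = 0.5×0.3060×18.7×9.0² = 231.7 kN/m, acting at H/3 = 3.000 m above the base.
FS_sliding = μW / P_a = 0.44×855.4 / 231.7 = 1.624.

1.62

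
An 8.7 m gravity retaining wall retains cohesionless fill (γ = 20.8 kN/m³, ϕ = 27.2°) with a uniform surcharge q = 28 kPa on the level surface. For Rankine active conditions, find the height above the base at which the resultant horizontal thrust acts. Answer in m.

K_a = 0.3726.
Triangular part P₁ = ½K_aγH² = 293.3 at H/3 = 2.900 m; rectangular part P₂ = K_a q H = 90.76 at H/2 = 4.350 m.
ȳ = (P₁·2.900 + P₂·4.350)/(P₁+P₂) = 3.243 m.

3.24 m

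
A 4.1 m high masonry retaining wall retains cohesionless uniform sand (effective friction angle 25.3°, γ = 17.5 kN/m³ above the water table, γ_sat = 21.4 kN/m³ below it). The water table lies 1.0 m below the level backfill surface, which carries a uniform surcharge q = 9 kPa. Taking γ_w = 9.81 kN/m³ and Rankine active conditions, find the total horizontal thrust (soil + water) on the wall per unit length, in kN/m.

110 kN/m

K_a = tan²(45° − φ/2) = 0.4012.
γ' = 21.4 − 9.81 = 11.59 kN/m³. h₂ = H − d_w = 3.1 m.
σ'_h: at surface K_a·q = 3.611; at WT K_a(q+γd_w) = 10.63; at base K_a(q+γd_w+γ'h₂) = 25.05 kPa.
P₁ = ½(3.611+10.63)×1.0 = 7.121; P₂ = ½(10.63+25.05)×3.1 = 55.30; P_w = ½γ_w h₂² = 47.14.
Total = 7.121+55.30+47.14 = 109.6 kN/m.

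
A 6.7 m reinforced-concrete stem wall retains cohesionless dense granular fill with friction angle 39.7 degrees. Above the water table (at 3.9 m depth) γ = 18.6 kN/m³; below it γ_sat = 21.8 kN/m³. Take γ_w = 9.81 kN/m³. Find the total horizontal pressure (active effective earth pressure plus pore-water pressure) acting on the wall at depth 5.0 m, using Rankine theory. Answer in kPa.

K_a = (1 − sin φ)/(1 + sin φ) = 0.2204.
γ' = 21.8 − 9.81 = 11.99 kN/m³.
Effective vertical stress at 5.0 m: σ'_v = 18.6×3.9 + 11.99×1.10 = 85.73 kPa.
σ'_h = K_a σ'_v = 0.2204 × 85.73 = 18.90 kPa; u = γ_w × 1.10 = 10.79 kPa.
Total σ_h = 18.90 + 10.79 = 29.69 kPa.

29.7 kPa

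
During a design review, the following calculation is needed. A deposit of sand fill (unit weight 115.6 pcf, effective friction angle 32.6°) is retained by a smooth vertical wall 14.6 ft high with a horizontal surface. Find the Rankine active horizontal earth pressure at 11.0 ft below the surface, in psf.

K_a = (1 − sin φ)/(1 + sin φ) = 0.2997.
σ_h = K_a γ z = 0.2997 × 115.6 × 11.0 = 381.1 psf.

381 psf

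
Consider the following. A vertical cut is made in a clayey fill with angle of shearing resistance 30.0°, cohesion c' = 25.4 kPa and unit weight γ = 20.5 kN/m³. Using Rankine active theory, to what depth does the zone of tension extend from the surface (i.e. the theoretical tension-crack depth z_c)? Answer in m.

K_a = tan²(45° − 30.0°/2) = 0.3333; √K_a = 0.5774.
The active pressure is zero where K_a γ z = 2c√K_a, so z_c = 2c/(γ√K_a) = 2×25.4/(20.5×0.5774) = 4.292 m.

4.29 m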